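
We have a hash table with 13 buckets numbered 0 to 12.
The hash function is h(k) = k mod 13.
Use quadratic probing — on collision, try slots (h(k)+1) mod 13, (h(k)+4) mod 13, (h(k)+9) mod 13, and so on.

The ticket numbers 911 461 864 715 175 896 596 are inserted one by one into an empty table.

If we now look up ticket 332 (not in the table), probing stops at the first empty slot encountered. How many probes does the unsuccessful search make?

911 hashes to 1; slot 1 is free => place at 1.
461 hashes to 6; slot 6 is free => place at 6.
864 hashes to 6; 6 taken => place at 7.
715 hashes to 0; slot 0 is free => place at 0.
175 hashes to 6; 6,7 taken => place at 10.
896 hashes to 12; slot 12 is free => place at 12.
596 hashes to 11; slot 11 is free => place at 11.
Table: [715, 911, _, _, _, _, 461, 864, _, _, 175, 596, 896]
Lookup 332: h=7, probe 7,8 → slot 8 empty, not found.

2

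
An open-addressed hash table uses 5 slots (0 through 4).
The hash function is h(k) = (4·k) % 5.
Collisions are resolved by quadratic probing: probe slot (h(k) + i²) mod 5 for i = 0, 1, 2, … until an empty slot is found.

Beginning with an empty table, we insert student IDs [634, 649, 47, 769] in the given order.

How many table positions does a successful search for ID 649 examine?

2

634: h=1 → slot 1
649: h=1, probe 1,2 → slot 2
47: h=3 → slot 3
769: h=1, probe 1,2,0 → slot 0
Table: [769, 634, 649, 47, _]
Lookup 649: h=1, probe 1,2 → found at 2.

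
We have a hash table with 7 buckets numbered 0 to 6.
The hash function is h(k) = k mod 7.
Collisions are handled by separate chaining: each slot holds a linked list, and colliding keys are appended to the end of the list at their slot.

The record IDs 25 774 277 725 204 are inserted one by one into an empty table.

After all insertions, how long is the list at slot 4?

Insert 25: h=4, bucket 4 empty → new chain.
Insert 774: h=4, bucket 4 nonempty → append to chain.
Insert 277: h=4, bucket 4 nonempty → append to chain.
Insert 725: h=4, bucket 4 nonempty → append to chain.
Insert 204: h=1, bucket 1 empty → new chain.
Final buckets:
0: -
1: 204
2: -
3: -
4: 25 -> 774 -> 277 -> 725
5: -
6: -

4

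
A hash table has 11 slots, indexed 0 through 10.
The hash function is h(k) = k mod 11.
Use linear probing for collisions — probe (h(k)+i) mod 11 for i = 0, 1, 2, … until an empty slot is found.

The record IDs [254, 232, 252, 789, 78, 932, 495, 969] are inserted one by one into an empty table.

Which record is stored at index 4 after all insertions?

254: h=1 -> slot 1
232: h=1, probe 1,2 -> slot 2
252: h=10 -> slot 10
789: h=8 -> slot 8
78: h=1, probe 1,2,3 -> slot 3
932: h=8, probe 8,9 -> slot 9
495: h=0 -> slot 0
969: h=1, probe 1,2,3,4 -> slot 4
Table: [495, 254, 232, 78, 969, -, -, -, 789, 932, 252]

969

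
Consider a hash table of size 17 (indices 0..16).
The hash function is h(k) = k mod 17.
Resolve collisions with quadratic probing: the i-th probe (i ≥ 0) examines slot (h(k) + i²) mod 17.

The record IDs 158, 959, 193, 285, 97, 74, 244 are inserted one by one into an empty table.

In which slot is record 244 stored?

Insert 158: h=5, slot 5 empty => index 5.
Insert 959: h=7, slot 7 empty => index 7.
Insert 193: h=6, slot 6 empty => index 6.
Insert 285: h=13, slot 13 empty => index 13.
Insert 97: h=12, slot 12 empty => index 12.
Insert 74: h=6, slots 6,7 occupied => index 10.
Insert 244: h=6, slots 6,7,10 occupied => index 15.
Table: [_, _, _, _, _, 158, 193, 959, _, _, 74, _, 97, 285, _, 244, _]

15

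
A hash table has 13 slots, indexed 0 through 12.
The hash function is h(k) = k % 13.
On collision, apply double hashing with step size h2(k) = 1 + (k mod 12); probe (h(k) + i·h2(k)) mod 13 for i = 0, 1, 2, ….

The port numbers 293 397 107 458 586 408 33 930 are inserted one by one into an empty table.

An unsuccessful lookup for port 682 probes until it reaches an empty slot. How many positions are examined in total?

3

Insert 293: h=7, slot 7 empty -> index 7.
Insert 397: h=7, h2=2, slot 7 occupied -> index 9.
Insert 107: h=3, slot 3 empty -> index 3.
Insert 458: h=3, h2=3, slot 3 occupied -> index 6.
Insert 586: h=1, slot 1 empty -> index 1.
Insert 408: h=5, slot 5 empty -> index 5.
Insert 33: h=7, h2=10, slot 7 occupied -> index 4.
Insert 930: h=7, h2=7, slots 7,1 occupied -> index 8.
Table: [—, 586, —, 107, 33, 408, 458, 293, 930, 397, —, —, —]
Lookup 682: h=6, h2=11, probe 6,4,2 → slot 2 empty, not found.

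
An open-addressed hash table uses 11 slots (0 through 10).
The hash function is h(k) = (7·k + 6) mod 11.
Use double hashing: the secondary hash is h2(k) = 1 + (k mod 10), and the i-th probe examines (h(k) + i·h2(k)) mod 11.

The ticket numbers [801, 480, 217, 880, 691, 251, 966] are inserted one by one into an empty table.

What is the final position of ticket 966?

801 hashes to 3; slot 3 is free => place at 3.
480 hashes to 0; slot 0 is free => place at 0.
217 hashes to 7; slot 7 is free => place at 7.
880 hashes to 6; slot 6 is free => place at 6.
691 hashes to 3, h2=2; 3 taken => place at 5.
251 hashes to 3, h2=2; 3,5,7 taken => place at 9.
966 hashes to 3, h2=7; 3 taken => place at 10.
Table: [480, ., ., 801, ., 691, 880, 217, ., 251, 966]

10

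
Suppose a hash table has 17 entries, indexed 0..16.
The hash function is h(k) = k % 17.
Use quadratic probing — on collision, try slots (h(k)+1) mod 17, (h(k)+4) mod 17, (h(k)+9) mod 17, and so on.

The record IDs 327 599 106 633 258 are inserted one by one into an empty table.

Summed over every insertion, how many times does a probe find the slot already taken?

327: h=4 → slot 4
599: h=4, probe 4,5 → slot 5
106: h=4, probe 4,5,8 → slot 8
633: h=4, probe 4,5,8,13 → slot 13
258: h=3 → slot 3
Table: [_, _, _, 258, 327, 599, _, _, 106, _, _, _, _, 633, _, _, _]

6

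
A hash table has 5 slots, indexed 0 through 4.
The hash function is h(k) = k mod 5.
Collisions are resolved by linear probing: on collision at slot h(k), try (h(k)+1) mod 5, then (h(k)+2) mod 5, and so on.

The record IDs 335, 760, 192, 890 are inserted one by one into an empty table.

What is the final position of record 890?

335: h=0 -> slot 0
760: h=0, probe 0,1 -> slot 1
192: h=2 -> slot 2
890: h=0, probe 0,1,2,3 -> slot 3
Table: [335, 760, 192, 890, .]

3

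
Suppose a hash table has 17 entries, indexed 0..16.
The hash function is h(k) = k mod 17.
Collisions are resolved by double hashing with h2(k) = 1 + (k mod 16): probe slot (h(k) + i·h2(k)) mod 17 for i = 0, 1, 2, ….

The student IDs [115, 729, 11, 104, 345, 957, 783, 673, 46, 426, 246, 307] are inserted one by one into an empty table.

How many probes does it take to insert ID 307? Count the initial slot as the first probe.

115 hashes to 13; slot 13 is free => place at 13.
729 hashes to 15; slot 15 is free => place at 15.
11 hashes to 11; slot 11 is free => place at 11.
104 hashes to 2; slot 2 is free => place at 2.
345 hashes to 5; slot 5 is free => place at 5.
957 hashes to 5, h2=14; 5,2 taken => place at 16.
783 hashes to 1; slot 1 is free => place at 1.
673 hashes to 10; slot 10 is free => place at 10.
46 hashes to 12; slot 12 is free => place at 12.
426 hashes to 1, h2=11; 1,12 taken => place at 6.
246 hashes to 8; slot 8 is free => place at 8.
307 hashes to 1, h2=4; 1,5 taken => place at 9.
Table: [., 783, 104, ., ., 345, 426, ., 246, 307, 673, 11, 46, 115, ., 729, 957]

3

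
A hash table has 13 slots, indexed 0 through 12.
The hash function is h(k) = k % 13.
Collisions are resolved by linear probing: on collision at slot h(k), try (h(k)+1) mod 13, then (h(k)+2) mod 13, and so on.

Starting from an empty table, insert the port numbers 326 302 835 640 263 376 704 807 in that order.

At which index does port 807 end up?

326: h=1 => slot 1
302: h=3 => slot 3
835: h=3, probe 3,4 => slot 4
640: h=3, probe 3,4,5 => slot 5
263: h=3, probe 3,4,5,6 => slot 6
376: h=12 => slot 12
704: h=2 => slot 2
807: h=1, probe 1,2,3,4,5,6,7 => slot 7
Table: [-, 326, 704, 302, 835, 640, 263, 807, -, -, -, -, 376]

7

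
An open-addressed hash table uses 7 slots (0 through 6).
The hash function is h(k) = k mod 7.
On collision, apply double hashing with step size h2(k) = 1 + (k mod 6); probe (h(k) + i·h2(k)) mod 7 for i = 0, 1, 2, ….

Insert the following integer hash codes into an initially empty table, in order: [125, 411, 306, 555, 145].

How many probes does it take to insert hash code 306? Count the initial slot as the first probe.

3

Insert 125: h=6, slot 6 empty => index 6.
Insert 411: h=5, slot 5 empty => index 5.
Insert 306: h=5, h2=1, slots 5,6 occupied => index 0.
Insert 555: h=2, slot 2 empty => index 2.
Insert 145: h=5, h2=2, slots 5,0,2 occupied => index 4.
Table: [306, _, 555, _, 145, 411, 125]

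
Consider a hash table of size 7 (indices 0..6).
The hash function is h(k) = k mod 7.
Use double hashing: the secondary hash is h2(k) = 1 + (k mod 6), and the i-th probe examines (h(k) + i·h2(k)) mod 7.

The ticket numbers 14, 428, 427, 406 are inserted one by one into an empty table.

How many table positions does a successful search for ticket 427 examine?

14: h=0 -> slot 0
428: h=1 -> slot 1
427: h=0, h2=2, probe 0,2 -> slot 2
406: h=0, h2=5, probe 0,5 -> slot 5
Table: [14, 428, 427, _, _, 406, _]
Lookup 427: h=0, h2=2, probe 0,2 → found at 2.

2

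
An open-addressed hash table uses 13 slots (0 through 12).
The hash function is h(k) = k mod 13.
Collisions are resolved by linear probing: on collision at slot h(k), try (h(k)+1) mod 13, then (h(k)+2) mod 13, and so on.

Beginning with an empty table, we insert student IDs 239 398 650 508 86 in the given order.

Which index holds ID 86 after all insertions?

Insert 239: h=5, slot 5 empty => index 5.
Insert 398: h=8, slot 8 empty => index 8.
Insert 650: h=0, slot 0 empty => index 0.
Insert 508: h=1, slot 1 empty => index 1.
Insert 86: h=8, slot 8 occupied => index 9.
Table: [650, 508, ., ., ., 239, ., ., 398, 86, ., ., .]

9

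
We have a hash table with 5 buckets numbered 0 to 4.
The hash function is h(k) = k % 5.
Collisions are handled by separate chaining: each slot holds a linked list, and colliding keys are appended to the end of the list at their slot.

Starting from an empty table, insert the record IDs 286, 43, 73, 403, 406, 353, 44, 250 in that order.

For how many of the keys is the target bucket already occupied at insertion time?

286 -> bucket 1
43 -> bucket 3
73 -> bucket 3 (collision)
403 -> bucket 3 (collision)
406 -> bucket 1 (collision)
353 -> bucket 3 (collision)
44 -> bucket 4
250 -> bucket 0
Final buckets:
0: 250
1: 286 -> 406
2: .
3: 43 -> 73 -> 403 -> 353
4: 44

4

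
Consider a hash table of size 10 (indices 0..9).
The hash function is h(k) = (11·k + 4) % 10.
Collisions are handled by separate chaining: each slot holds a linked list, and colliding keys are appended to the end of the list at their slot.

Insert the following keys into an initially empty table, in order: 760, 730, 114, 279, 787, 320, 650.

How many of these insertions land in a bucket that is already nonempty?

3

Insert 760: h=4, bucket 4 empty → new chain.
Insert 730: h=4, bucket 4 nonempty → append to chain.
Insert 114: h=8, bucket 8 empty → new chain.
Insert 279: h=3, bucket 3 empty → new chain.
Insert 787: h=1, bucket 1 empty → new chain.
Insert 320: h=4, bucket 4 nonempty → append to chain.
Insert 650: h=4, bucket 4 nonempty → append to chain.
Final buckets:
0: -
1: 787
2: -
3: 279
4: 760 -> 730 -> 320 -> 650
5: -
6: -
7: -
8: 114
9: -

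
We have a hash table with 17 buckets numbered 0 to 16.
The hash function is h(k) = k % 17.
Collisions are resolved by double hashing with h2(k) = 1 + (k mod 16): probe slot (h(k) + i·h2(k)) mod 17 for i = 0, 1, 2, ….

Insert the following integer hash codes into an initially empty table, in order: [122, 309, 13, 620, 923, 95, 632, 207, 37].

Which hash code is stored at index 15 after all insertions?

Insert 122: h=3, slot 3 empty => index 3.
Insert 309: h=3, h2=6, slot 3 occupied => index 9.
Insert 13: h=13, slot 13 empty => index 13.
Insert 620: h=8, slot 8 empty => index 8.
Insert 923: h=5, slot 5 empty => index 5.
Insert 95: h=10, slot 10 empty => index 10.
Insert 632: h=3, h2=9, slot 3 occupied => index 12.
Insert 207: h=3, h2=16, slot 3 occupied => index 2.
Insert 37: h=3, h2=6, slots 3,9 occupied => index 15.
Table: [—, —, 207, 122, —, 923, —, —, 620, 309, 95, —, 632, 13, —, 37, —]

37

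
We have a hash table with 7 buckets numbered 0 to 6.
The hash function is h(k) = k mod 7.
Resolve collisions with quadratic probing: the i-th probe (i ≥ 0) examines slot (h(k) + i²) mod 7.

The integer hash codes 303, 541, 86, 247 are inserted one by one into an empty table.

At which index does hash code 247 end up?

4

303 hashes to 2; slot 2 is free => place at 2.
541 hashes to 2; 2 taken => place at 3.
86 hashes to 2; 2,3 taken => place at 6.
247 hashes to 2; 2,3,6 taken => place at 4.
Table: [_, _, 303, 541, 247, _, 86]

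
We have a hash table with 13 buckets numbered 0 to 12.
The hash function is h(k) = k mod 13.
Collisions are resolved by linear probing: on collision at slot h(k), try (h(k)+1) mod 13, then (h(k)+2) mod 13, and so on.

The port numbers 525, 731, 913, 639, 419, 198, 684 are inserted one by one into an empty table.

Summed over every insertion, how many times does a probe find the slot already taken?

525 hashes to 5; slot 5 is free -> place at 5.
731 hashes to 3; slot 3 is free -> place at 3.
913 hashes to 3; 3 taken -> place at 4.
639 hashes to 2; slot 2 is free -> place at 2.
419 hashes to 3; 3,4,5 taken -> place at 6.
198 hashes to 3; 3,4,5,6 taken -> place at 7.
684 hashes to 8; slot 8 is free -> place at 8.
Table: [—, —, 639, 731, 913, 525, 419, 198, 684, —, —, —, —]

8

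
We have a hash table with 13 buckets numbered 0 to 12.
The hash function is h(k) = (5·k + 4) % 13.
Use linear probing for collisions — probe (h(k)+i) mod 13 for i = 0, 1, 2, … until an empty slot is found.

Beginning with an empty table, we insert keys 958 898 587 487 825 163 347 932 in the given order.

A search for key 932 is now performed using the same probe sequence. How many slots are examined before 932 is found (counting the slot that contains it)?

6

958 hashes to 10; slot 10 is free => place at 10.
898 hashes to 9; slot 9 is free => place at 9.
587 hashes to 1; slot 1 is free => place at 1.
487 hashes to 8; slot 8 is free => place at 8.
825 hashes to 8; 8,9,10 taken => place at 11.
163 hashes to 0; slot 0 is free => place at 0.
347 hashes to 10; 10,11 taken => place at 12.
932 hashes to 10; 10,11,12,0,1 taken => place at 2.
Table: [163, 587, 932, -, -, -, -, -, 487, 898, 958, 825, 347]
Lookup 932: h=10, probe 10,11,12,0,1,2 → found at 2.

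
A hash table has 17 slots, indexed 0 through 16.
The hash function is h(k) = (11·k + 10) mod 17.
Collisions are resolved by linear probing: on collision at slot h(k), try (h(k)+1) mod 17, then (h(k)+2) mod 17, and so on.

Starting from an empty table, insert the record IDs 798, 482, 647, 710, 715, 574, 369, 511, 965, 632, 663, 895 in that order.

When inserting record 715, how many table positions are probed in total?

2

Insert 798: h=16, slot 16 empty -> index 16.
Insert 482: h=8, slot 8 empty -> index 8.
Insert 647: h=4, slot 4 empty -> index 4.
Insert 710: h=0, slot 0 empty -> index 0.
Insert 715: h=4, slot 4 occupied -> index 5.
Insert 574: h=0, slot 0 occupied -> index 1.
Insert 369: h=6, slot 6 empty -> index 6.
Insert 511: h=4, slots 4,5,6 occupied -> index 7.
Insert 965: h=0, slots 0,1 occupied -> index 2.
Insert 632: h=9, slot 9 empty -> index 9.
Insert 663: h=10, slot 10 empty -> index 10.
Insert 895: h=12, slot 12 empty -> index 12.
Table: [710, 574, 965, _, 647, 715, 369, 511, 482, 632, 663, _, 895, _, _, _, 798]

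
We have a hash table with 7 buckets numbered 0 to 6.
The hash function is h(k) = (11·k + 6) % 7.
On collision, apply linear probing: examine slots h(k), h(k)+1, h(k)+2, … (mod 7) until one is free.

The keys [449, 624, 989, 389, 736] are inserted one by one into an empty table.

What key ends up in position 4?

449: h=3 → slot 3
624: h=3, probe 3,4 → slot 4
989: h=0 → slot 0
389: h=1 → slot 1
736: h=3, probe 3,4,5 → slot 5
Table: [989, 389, ., 449, 624, 736, .]

624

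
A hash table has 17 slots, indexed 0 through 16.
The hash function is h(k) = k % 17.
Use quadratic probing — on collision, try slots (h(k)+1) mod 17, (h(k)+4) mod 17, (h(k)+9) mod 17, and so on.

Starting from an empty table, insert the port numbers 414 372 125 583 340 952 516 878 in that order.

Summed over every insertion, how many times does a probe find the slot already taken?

414: h=6 → slot 6
372: h=15 → slot 15
125: h=6, probe 6,7 → slot 7
583: h=5 → slot 5
340: h=0 → slot 0
952: h=0, probe 0,1 → slot 1
516: h=6, probe 6,7,10 → slot 10
878: h=11 → slot 11
Table: [340, 952, _, _, _, 583, 414, 125, _, _, 516, 878, _, _, _, 372, _]

4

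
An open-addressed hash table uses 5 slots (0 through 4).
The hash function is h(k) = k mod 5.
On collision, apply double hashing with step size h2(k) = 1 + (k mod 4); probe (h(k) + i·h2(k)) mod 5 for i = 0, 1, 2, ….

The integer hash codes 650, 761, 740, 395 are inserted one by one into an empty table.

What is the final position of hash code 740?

650 hashes to 0; slot 0 is free => place at 0.
761 hashes to 1; slot 1 is free => place at 1.
740 hashes to 0, h2=1; 0,1 taken => place at 2.
395 hashes to 0, h2=4; 0 taken => place at 4.
Table: [650, 761, 740, -, 395]

2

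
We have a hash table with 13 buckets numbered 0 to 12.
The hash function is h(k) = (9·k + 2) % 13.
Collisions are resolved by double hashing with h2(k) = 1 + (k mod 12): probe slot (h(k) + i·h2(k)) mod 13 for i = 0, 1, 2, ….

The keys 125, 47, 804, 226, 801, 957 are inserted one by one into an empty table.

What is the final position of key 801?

3

125 hashes to 9; slot 9 is free → place at 9.
47 hashes to 9, h2=12; 9 taken → place at 8.
804 hashes to 10; slot 10 is free → place at 10.
226 hashes to 8, h2=11; 8 taken → place at 6.
801 hashes to 9, h2=10; 9,6 taken → place at 3.
957 hashes to 9, h2=10; 9,6,3 taken → place at 0.
Table: [957, -, -, 801, -, -, 226, -, 47, 125, 804, -, -]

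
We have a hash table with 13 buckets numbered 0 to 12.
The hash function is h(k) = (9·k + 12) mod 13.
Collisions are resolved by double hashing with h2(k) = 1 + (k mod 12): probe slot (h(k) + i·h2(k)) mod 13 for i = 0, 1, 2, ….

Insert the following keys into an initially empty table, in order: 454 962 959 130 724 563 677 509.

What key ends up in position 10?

130

454: h=3 -> slot 3
962: h=12 -> slot 12
959: h=11 -> slot 11
130: h=12, h2=11, probe 12,10 -> slot 10
724: h=2 -> slot 2
563: h=9 -> slot 9
677: h=8 -> slot 8
509: h=4 -> slot 4
Table: [-, -, 724, 454, 509, -, -, -, 677, 563, 130, 959, 962]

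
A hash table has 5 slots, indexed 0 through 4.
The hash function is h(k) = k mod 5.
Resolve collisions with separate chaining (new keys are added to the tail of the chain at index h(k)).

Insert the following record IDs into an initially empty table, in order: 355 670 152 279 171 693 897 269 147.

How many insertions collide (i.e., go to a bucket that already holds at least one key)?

355 → bucket 0
670 → bucket 0 (collision)
152 → bucket 2
279 → bucket 4
171 → bucket 1
693 → bucket 3
897 → bucket 2 (collision)
269 → bucket 4 (collision)
147 → bucket 2 (collision)
Final buckets:
0: 355 -> 670
1: 171
2: 152 -> 897 -> 147
3: 693
4: 279 -> 269

4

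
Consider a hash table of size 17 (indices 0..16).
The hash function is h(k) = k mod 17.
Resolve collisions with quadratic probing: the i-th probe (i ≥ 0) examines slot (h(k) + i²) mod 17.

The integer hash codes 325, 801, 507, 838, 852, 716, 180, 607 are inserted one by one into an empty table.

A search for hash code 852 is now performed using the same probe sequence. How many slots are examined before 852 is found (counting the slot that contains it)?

3

Insert 325: h=2, slot 2 empty -> index 2.
Insert 801: h=2, slot 2 occupied -> index 3.
Insert 507: h=14, slot 14 empty -> index 14.
Insert 838: h=5, slot 5 empty -> index 5.
Insert 852: h=2, slots 2,3 occupied -> index 6.
Insert 716: h=2, slots 2,3,6 occupied -> index 11.
Insert 180: h=10, slot 10 empty -> index 10.
Insert 607: h=12, slot 12 empty -> index 12.
Table: [—, —, 325, 801, —, 838, 852, —, —, —, 180, 716, 607, —, 507, —, —]
Lookup 852: h=2, probe 2,3,6 → found at 6.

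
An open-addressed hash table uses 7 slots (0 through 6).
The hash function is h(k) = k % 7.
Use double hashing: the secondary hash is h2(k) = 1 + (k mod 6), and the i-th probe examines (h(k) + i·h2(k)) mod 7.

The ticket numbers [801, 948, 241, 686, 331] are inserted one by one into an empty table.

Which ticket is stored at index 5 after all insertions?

241

801: h=3 -> slot 3
948: h=3, h2=1, probe 3,4 -> slot 4
241: h=3, h2=2, probe 3,5 -> slot 5
686: h=0 -> slot 0
331: h=2 -> slot 2
Table: [686, ∅, 331, 801, 948, 241, ∅]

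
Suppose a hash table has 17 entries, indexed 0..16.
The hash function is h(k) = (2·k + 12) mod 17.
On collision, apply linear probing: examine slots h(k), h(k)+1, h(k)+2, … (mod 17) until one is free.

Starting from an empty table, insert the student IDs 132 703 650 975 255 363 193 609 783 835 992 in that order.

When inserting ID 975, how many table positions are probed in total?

132 hashes to 4; slot 4 is free => place at 4.
703 hashes to 7; slot 7 is free => place at 7.
650 hashes to 3; slot 3 is free => place at 3.
975 hashes to 7; 7 taken => place at 8.
255 hashes to 12; slot 12 is free => place at 12.
363 hashes to 7; 7,8 taken => place at 9.
193 hashes to 7; 7,8,9 taken => place at 10.
609 hashes to 6; slot 6 is free => place at 6.
783 hashes to 14; slot 14 is free => place at 14.
835 hashes to 16; slot 16 is free => place at 16.
992 hashes to 7; 7,8,9,10 taken => place at 11.
Table: [-, -, -, 650, 132, -, 609, 703, 975, 363, 193, 992, 255, -, 783, -, 835]

2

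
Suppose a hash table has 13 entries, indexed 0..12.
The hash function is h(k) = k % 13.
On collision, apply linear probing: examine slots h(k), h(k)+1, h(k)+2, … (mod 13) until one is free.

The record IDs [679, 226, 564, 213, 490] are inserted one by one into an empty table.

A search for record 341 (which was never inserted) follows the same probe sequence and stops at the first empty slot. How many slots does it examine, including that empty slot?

2

679: h=3 => slot 3
226: h=5 => slot 5
564: h=5, probe 5,6 => slot 6
213: h=5, probe 5,6,7 => slot 7
490: h=9 => slot 9
Table: [∅, ∅, ∅, 679, ∅, 226, 564, 213, ∅, 490, ∅, ∅, ∅]
Lookup 341: h=3, probe 3,4 → slot 4 empty, not found.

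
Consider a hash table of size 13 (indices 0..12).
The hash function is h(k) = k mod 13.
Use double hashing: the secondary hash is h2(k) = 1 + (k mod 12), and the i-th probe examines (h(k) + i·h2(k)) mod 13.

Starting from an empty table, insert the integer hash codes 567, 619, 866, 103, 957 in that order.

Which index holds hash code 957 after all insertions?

5

567: h=8 => slot 8
619: h=8, h2=8, probe 8,3 => slot 3
866: h=8, h2=3, probe 8,11 => slot 11
103: h=12 => slot 12
957: h=8, h2=10, probe 8,5 => slot 5
Table: [-, -, -, 619, -, 957, -, -, 567, -, -, 866, 103]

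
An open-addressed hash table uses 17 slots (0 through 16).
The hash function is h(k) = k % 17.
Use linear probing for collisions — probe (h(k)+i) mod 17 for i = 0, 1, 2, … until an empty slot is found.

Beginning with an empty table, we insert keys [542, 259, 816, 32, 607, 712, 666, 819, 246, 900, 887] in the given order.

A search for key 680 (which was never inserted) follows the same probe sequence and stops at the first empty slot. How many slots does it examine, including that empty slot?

542 hashes to 15; slot 15 is free => place at 15.
259 hashes to 4; slot 4 is free => place at 4.
816 hashes to 0; slot 0 is free => place at 0.
32 hashes to 15; 15 taken => place at 16.
607 hashes to 12; slot 12 is free => place at 12.
712 hashes to 15; 15,16,0 taken => place at 1.
666 hashes to 3; slot 3 is free => place at 3.
819 hashes to 3; 3,4 taken => place at 5.
246 hashes to 8; slot 8 is free => place at 8.
900 hashes to 16; 16,0,1 taken => place at 2.
887 hashes to 3; 3,4,5 taken => place at 6.
Table: [816, 712, 900, 666, 259, 819, 887, ∅, 246, ∅, ∅, ∅, 607, ∅, ∅, 542, 32]
Lookup 680: h=0, probe 0,1,2,3,4,5,6,7 → slot 7 empty, not found.

8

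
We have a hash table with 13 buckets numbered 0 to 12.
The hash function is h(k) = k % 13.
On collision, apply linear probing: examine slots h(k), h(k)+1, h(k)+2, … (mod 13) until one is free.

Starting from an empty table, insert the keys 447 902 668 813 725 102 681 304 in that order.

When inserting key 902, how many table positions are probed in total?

2

447: h=5 => slot 5
902: h=5, probe 5,6 => slot 6
668: h=5, probe 5,6,7 => slot 7
813: h=7, probe 7,8 => slot 8
725: h=10 => slot 10
102: h=11 => slot 11
681: h=5, probe 5,6,7,8,9 => slot 9
304: h=5, probe 5,6,7,8,9,10,11,12 => slot 12
Table: [-, -, -, -, -, 447, 902, 668, 813, 681, 725, 102, 304]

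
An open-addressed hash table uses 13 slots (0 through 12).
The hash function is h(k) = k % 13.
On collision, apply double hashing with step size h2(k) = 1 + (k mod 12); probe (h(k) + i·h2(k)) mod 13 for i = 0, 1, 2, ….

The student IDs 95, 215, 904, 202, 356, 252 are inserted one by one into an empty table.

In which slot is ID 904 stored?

12

95 hashes to 4; slot 4 is free → place at 4.
215 hashes to 7; slot 7 is free → place at 7.
904 hashes to 7, h2=5; 7 taken → place at 12.
202 hashes to 7, h2=11; 7 taken → place at 5.
356 hashes to 5, h2=9; 5 taken → place at 1.
252 hashes to 5, h2=1; 5 taken → place at 6.
Table: [., 356, ., ., 95, 202, 252, 215, ., ., ., ., 904]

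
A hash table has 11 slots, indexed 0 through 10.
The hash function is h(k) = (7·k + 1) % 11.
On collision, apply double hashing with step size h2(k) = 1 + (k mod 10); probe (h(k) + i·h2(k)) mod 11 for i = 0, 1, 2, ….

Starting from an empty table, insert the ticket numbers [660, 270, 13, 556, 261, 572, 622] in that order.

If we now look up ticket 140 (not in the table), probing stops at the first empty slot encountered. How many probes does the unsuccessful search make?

660: h=1 -> slot 1
270: h=10 -> slot 10
13: h=4 -> slot 4
556: h=10, h2=7, probe 10,6 -> slot 6
261: h=2 -> slot 2
572: h=1, h2=3, probe 1,4,7 -> slot 7
622: h=10, h2=3, probe 10,2,5 -> slot 5
Table: [_, 660, 261, _, 13, 622, 556, 572, _, _, 270]
Lookup 140: h=2, h2=1, probe 2,3 → slot 3 empty, not found.

2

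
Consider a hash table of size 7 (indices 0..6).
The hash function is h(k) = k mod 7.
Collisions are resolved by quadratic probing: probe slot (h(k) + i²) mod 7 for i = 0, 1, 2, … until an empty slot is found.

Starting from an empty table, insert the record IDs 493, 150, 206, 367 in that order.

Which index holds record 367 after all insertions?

5

Insert 493: h=3, slot 3 empty => index 3.
Insert 150: h=3, slot 3 occupied => index 4.
Insert 206: h=3, slots 3,4 occupied => index 0.
Insert 367: h=3, slots 3,4,0 occupied => index 5.
Table: [206, -, -, 493, 150, 367, -]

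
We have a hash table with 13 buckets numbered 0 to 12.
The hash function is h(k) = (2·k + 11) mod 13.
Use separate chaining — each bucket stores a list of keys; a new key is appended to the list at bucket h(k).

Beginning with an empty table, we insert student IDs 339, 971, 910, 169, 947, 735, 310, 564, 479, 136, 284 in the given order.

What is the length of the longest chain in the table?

4

Insert 339: h=0, bucket 0 empty -> new chain.
Insert 971: h=3, bucket 3 empty -> new chain.
Insert 910: h=11, bucket 11 empty -> new chain.
Insert 169: h=11, bucket 11 nonempty -> append to chain.
Insert 947: h=7, bucket 7 empty -> new chain.
Insert 735: h=12, bucket 12 empty -> new chain.
Insert 310: h=7, bucket 7 nonempty -> append to chain.
Insert 564: h=8, bucket 8 empty -> new chain.
Insert 479: h=7, bucket 7 nonempty -> append to chain.
Insert 136: h=10, bucket 10 empty -> new chain.
Insert 284: h=7, bucket 7 nonempty -> append to chain.
Final buckets:
0: 339
1: ∅
2: ∅
3: 971
4: ∅
5: ∅
6: ∅
7: 947 -> 310 -> 479 -> 284
8: 564
9: ∅
10: 136
11: 910 -> 169
12: 735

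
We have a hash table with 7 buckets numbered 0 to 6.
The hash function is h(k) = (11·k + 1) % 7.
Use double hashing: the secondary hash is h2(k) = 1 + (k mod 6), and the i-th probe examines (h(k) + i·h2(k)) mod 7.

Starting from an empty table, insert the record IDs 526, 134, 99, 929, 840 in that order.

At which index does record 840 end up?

Insert 526: h=5, slot 5 empty => index 5.
Insert 134: h=5, h2=3, slot 5 occupied => index 1.
Insert 99: h=5, h2=4, slot 5 occupied => index 2.
Insert 929: h=0, slot 0 empty => index 0.
Insert 840: h=1, h2=1, slots 1,2 occupied => index 3.
Table: [929, 134, 99, 840, -, 526, -]

3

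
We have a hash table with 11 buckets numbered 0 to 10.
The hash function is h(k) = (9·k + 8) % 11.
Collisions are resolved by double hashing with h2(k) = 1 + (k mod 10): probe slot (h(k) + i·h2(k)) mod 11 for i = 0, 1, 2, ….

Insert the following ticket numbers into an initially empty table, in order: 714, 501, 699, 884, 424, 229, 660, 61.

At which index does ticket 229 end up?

Insert 714: h=10, slot 10 empty => index 10.
Insert 501: h=7, slot 7 empty => index 7.
Insert 699: h=7, h2=10, slot 7 occupied => index 6.
Insert 884: h=0, slot 0 empty => index 0.
Insert 424: h=7, h2=5, slot 7 occupied => index 1.
Insert 229: h=1, h2=10, slots 1,0,10 occupied => index 9.
Insert 660: h=8, slot 8 empty => index 8.
Insert 61: h=7, h2=2, slots 7,9,0 occupied => index 2.
Table: [884, 424, 61, ., ., ., 699, 501, 660, 229, 714]

9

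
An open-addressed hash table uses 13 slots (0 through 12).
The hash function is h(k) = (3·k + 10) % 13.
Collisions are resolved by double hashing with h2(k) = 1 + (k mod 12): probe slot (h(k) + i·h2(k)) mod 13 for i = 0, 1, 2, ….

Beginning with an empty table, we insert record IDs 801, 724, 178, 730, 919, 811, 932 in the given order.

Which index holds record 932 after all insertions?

7

Insert 801: h=8, slot 8 empty => index 8.
Insert 724: h=11, slot 11 empty => index 11.
Insert 178: h=11, h2=11, slot 11 occupied => index 9.
Insert 730: h=3, slot 3 empty => index 3.
Insert 919: h=11, h2=8, slot 11 occupied => index 6.
Insert 811: h=12, slot 12 empty => index 12.
Insert 932: h=11, h2=9, slot 11 occupied => index 7.
Table: [—, —, —, 730, —, —, 919, 932, 801, 178, —, 724, 811]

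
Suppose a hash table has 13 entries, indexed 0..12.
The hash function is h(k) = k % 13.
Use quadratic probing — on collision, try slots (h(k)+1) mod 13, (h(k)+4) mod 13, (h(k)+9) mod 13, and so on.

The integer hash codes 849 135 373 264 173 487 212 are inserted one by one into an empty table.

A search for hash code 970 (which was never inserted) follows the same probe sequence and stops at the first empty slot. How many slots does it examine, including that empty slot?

849: h=4 => slot 4
135: h=5 => slot 5
373: h=9 => slot 9
264: h=4, probe 4,5,8 => slot 8
173: h=4, probe 4,5,8,0 => slot 0
487: h=6 => slot 6
212: h=4, probe 4,5,8,0,7 => slot 7
Table: [173, —, —, —, 849, 135, 487, 212, 264, 373, —, —, —]
Lookup 970: h=8, probe 8,9,12 → slot 12 empty, not found.

3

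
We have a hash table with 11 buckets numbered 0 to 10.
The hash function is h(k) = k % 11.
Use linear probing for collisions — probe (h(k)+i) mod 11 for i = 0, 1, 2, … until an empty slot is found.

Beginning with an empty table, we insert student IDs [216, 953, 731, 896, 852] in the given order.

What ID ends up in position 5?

216 hashes to 7; slot 7 is free => place at 7.
953 hashes to 7; 7 taken => place at 8.
731 hashes to 5; slot 5 is free => place at 5.
896 hashes to 5; 5 taken => place at 6.
852 hashes to 5; 5,6,7,8 taken => place at 9.
Table: [_, _, _, _, _, 731, 896, 216, 953, 852, _]

731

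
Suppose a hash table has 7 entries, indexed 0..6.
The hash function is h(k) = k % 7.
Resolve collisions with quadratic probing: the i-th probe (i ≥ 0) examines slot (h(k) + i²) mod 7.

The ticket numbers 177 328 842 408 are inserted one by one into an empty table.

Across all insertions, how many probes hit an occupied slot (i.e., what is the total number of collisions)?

4

177 hashes to 2; slot 2 is free => place at 2.
328 hashes to 6; slot 6 is free => place at 6.
842 hashes to 2; 2 taken => place at 3.
408 hashes to 2; 2,3,6 taken => place at 4.
Table: [., ., 177, 842, 408, ., 328]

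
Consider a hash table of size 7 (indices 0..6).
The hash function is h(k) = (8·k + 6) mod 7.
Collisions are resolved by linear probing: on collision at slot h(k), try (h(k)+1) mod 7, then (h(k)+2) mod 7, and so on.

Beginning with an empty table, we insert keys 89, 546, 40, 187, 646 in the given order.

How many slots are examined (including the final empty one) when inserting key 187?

89: h=4 => slot 4
546: h=6 => slot 6
40: h=4, probe 4,5 => slot 5
187: h=4, probe 4,5,6,0 => slot 0
646: h=1 => slot 1
Table: [187, 646, _, _, 89, 40, 546]

4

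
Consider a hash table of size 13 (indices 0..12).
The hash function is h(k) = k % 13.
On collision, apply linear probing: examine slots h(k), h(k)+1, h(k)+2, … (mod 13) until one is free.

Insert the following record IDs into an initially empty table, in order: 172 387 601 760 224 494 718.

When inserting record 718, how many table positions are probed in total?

5

172: h=3 -> slot 3
387: h=10 -> slot 10
601: h=3, probe 3,4 -> slot 4
760: h=6 -> slot 6
224: h=3, probe 3,4,5 -> slot 5
494: h=0 -> slot 0
718: h=3, probe 3,4,5,6,7 -> slot 7
Table: [494, —, —, 172, 601, 224, 760, 718, —, —, 387, —, —]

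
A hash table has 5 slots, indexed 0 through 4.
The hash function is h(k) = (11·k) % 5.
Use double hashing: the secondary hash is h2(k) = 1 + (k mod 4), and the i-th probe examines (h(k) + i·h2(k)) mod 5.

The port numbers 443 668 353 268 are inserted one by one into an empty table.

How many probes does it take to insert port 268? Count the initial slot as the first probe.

4

Insert 443: h=3, slot 3 empty → index 3.
Insert 668: h=3, h2=1, slot 3 occupied → index 4.
Insert 353: h=3, h2=2, slot 3 occupied → index 0.
Insert 268: h=3, h2=1, slots 3,4,0 occupied → index 1.
Table: [353, 268, —, 443, 668]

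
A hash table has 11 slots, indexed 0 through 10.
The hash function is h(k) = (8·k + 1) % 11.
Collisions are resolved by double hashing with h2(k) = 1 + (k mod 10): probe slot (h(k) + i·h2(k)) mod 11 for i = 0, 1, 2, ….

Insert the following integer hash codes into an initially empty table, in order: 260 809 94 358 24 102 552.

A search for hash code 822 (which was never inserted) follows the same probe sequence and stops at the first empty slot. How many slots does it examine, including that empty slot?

260: h=2 → slot 2
809: h=5 → slot 5
94: h=5, h2=5, probe 5,10 → slot 10
358: h=5, h2=9, probe 5,3 → slot 3
24: h=6 → slot 6
102: h=3, h2=3, probe 3,6,9 → slot 9
552: h=6, h2=3, probe 6,9,1 → slot 1
Table: [-, 552, 260, 358, -, 809, 24, -, -, 102, 94]
Lookup 822: h=10, h2=3, probe 10,2,5,8 → slot 8 empty, not found.

4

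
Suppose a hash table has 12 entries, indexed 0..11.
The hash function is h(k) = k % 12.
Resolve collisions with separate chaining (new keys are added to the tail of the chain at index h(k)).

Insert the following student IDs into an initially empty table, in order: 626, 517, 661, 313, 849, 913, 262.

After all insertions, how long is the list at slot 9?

Insert 626: h=2, bucket 2 empty → new chain.
Insert 517: h=1, bucket 1 empty → new chain.
Insert 661: h=1, bucket 1 nonempty → append to chain.
Insert 313: h=1, bucket 1 nonempty → append to chain.
Insert 849: h=9, bucket 9 empty → new chain.
Insert 913: h=1, bucket 1 nonempty → append to chain.
Insert 262: h=10, bucket 10 empty → new chain.
Final buckets:
0: —
1: 517 -> 661 -> 313 -> 913
2: 626
3: —
4: —
5: —
6: —
7: —
8: —
9: 849
10: 262
11: —

1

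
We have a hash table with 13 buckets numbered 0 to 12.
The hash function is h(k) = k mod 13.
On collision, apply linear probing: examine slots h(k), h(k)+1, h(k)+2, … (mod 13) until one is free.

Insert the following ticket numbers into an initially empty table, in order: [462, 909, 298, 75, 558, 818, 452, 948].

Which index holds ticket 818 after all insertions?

2

462 hashes to 7; slot 7 is free => place at 7.
909 hashes to 12; slot 12 is free => place at 12.
298 hashes to 12; 12 taken => place at 0.
75 hashes to 10; slot 10 is free => place at 10.
558 hashes to 12; 12,0 taken => place at 1.
818 hashes to 12; 12,0,1 taken => place at 2.
452 hashes to 10; 10 taken => place at 11.
948 hashes to 12; 12,0,1,2 taken => place at 3.
Table: [298, 558, 818, 948, -, -, -, 462, -, -, 75, 452, 909]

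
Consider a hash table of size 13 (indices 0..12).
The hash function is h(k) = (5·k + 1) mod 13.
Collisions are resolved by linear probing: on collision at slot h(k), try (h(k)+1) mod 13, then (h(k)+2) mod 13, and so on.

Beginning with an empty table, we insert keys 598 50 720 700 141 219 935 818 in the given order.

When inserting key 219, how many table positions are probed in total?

4

598: h=1 -> slot 1
50: h=4 -> slot 4
720: h=0 -> slot 0
700: h=4, probe 4,5 -> slot 5
141: h=4, probe 4,5,6 -> slot 6
219: h=4, probe 4,5,6,7 -> slot 7
935: h=9 -> slot 9
818: h=9, probe 9,10 -> slot 10
Table: [720, 598, ∅, ∅, 50, 700, 141, 219, ∅, 935, 818, ∅, ∅]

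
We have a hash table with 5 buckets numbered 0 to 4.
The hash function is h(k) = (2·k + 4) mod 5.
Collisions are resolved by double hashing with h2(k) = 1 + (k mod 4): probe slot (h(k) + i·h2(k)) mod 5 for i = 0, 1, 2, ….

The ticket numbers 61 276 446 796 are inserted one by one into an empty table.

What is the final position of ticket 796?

61: h=1 → slot 1
276: h=1, h2=1, probe 1,2 → slot 2
446: h=1, h2=3, probe 1,4 → slot 4
796: h=1, h2=1, probe 1,2,3 → slot 3
Table: [., 61, 276, 796, 446]

3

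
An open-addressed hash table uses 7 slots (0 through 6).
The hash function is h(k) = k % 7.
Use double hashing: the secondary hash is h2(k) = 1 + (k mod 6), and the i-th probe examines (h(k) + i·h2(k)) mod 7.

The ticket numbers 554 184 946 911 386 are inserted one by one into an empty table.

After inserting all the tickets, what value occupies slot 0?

554 hashes to 1; slot 1 is free => place at 1.
184 hashes to 2; slot 2 is free => place at 2.
946 hashes to 1, h2=5; 1 taken => place at 6.
911 hashes to 1, h2=6; 1 taken => place at 0.
386 hashes to 1, h2=3; 1 taken => place at 4.
Table: [911, 554, 184, -, 386, -, 946]

911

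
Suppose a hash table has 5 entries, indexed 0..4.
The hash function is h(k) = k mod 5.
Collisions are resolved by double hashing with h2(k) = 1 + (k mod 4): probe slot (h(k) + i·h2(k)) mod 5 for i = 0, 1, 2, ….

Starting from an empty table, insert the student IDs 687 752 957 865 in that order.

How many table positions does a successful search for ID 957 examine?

Insert 687: h=2, slot 2 empty => index 2.
Insert 752: h=2, h2=1, slot 2 occupied => index 3.
Insert 957: h=2, h2=2, slot 2 occupied => index 4.
Insert 865: h=0, slot 0 empty => index 0.
Table: [865, ., 687, 752, 957]
Lookup 957: h=2, h2=2, probe 2,4 → found at 4.

2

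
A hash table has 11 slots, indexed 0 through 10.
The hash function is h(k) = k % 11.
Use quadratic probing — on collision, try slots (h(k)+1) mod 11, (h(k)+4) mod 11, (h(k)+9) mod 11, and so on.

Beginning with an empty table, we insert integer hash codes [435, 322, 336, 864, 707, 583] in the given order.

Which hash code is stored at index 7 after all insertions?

435: h=6 => slot 6
322: h=3 => slot 3
336: h=6, probe 6,7 => slot 7
864: h=6, probe 6,7,10 => slot 10
707: h=3, probe 3,4 => slot 4
583: h=0 => slot 0
Table: [583, ∅, ∅, 322, 707, ∅, 435, 336, ∅, ∅, 864]

336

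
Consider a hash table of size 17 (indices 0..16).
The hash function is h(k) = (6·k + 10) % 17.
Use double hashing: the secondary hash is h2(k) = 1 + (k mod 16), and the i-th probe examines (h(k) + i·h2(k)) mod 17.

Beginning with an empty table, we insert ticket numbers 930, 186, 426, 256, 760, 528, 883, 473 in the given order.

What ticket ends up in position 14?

930 hashes to 14; slot 14 is free => place at 14.
186 hashes to 4; slot 4 is free => place at 4.
426 hashes to 16; slot 16 is free => place at 16.
256 hashes to 16, h2=1; 16 taken => place at 0.
760 hashes to 14, h2=9; 14 taken => place at 6.
528 hashes to 16, h2=1; 16,0 taken => place at 1.
883 hashes to 4, h2=4; 4 taken => place at 8.
473 hashes to 9; slot 9 is free => place at 9.
Table: [256, 528, _, _, 186, _, 760, _, 883, 473, _, _, _, _, 930, _, 426]

930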